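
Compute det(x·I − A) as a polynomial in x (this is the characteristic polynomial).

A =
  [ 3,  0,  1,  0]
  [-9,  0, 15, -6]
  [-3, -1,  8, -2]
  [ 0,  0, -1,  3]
x^4 - 14*x^3 + 73*x^2 - 168*x + 144

Expanding det(x·I − A) (e.g. by cofactor expansion or by noting that A is similar to its Jordan form J, which has the same characteristic polynomial as A) gives
  χ_A(x) = x^4 - 14*x^3 + 73*x^2 - 168*x + 144
which factors as (x - 4)^2*(x - 3)^2. The eigenvalues (with algebraic multiplicities) are λ = 3 with multiplicity 2, λ = 4 with multiplicity 2.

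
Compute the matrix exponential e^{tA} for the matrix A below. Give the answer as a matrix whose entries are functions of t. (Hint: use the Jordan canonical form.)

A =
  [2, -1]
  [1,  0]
e^{tA} =
  [t*exp(t) + exp(t), -t*exp(t)]
  [t*exp(t), -t*exp(t) + exp(t)]

Strategy: write A = P · J · P⁻¹ where J is a Jordan canonical form, so e^{tA} = P · e^{tJ} · P⁻¹, and e^{tJ} can be computed block-by-block.

A has Jordan form
J =
  [1, 1]
  [0, 1]
(up to reordering of blocks).

Per-block formulas:
  For a 2×2 Jordan block J_2(1): exp(t · J_2(1)) = e^(1t)·(I + t·N), where N is the 2×2 nilpotent shift.

After assembling e^{tJ} and conjugating by P, we get:

e^{tA} =
  [t*exp(t) + exp(t), -t*exp(t)]
  [t*exp(t), -t*exp(t) + exp(t)]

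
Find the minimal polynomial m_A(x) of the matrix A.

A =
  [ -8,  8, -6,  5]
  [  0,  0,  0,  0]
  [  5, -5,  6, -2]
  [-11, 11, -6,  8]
x^3 - 6*x^2 + 9*x

The characteristic polynomial is χ_A(x) = x^2*(x - 3)^2, so the eigenvalues are known. The minimal polynomial is
  m_A(x) = Π_λ (x − λ)^{k_λ}
where k_λ is the size of the *largest* Jordan block for λ (equivalently, the smallest k with (A − λI)^k v = 0 for every generalised eigenvector v of λ).

  λ = 0: largest Jordan block has size 1, contributing (x − 0)
  λ = 3: largest Jordan block has size 2, contributing (x − 3)^2

So m_A(x) = x*(x - 3)^2 = x^3 - 6*x^2 + 9*x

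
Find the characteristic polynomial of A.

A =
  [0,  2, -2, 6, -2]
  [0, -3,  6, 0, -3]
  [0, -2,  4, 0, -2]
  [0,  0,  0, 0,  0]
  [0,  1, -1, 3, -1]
x^5

Expanding det(x·I − A) (e.g. by cofactor expansion or by noting that A is similar to its Jordan form J, which has the same characteristic polynomial as A) gives
  χ_A(x) = x^5
which factors as x^5. The eigenvalues (with algebraic multiplicities) are λ = 0 with multiplicity 5.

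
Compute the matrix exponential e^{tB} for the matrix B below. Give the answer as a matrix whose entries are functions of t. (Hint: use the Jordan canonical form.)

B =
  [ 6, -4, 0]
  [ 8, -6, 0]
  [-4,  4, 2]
e^{tB} =
  [2*exp(2*t) - exp(-2*t), -exp(2*t) + exp(-2*t), 0]
  [2*exp(2*t) - 2*exp(-2*t), -exp(2*t) + 2*exp(-2*t), 0]
  [-exp(2*t) + exp(-2*t), exp(2*t) - exp(-2*t), exp(2*t)]

Strategy: write B = P · J · P⁻¹ where J is a Jordan canonical form, so e^{tB} = P · e^{tJ} · P⁻¹, and e^{tJ} can be computed block-by-block.

B has Jordan form
J =
  [-2, 0, 0]
  [ 0, 2, 0]
  [ 0, 0, 2]
(up to reordering of blocks).

Per-block formulas:
  For a 1×1 block at λ = 2: exp(t · [2]) = [e^(2t)].
  For a 1×1 block at λ = -2: exp(t · [-2]) = [e^(-2t)].

After assembling e^{tJ} and conjugating by P, we get:

e^{tB} =
  [2*exp(2*t) - exp(-2*t), -exp(2*t) + exp(-2*t), 0]
  [2*exp(2*t) - 2*exp(-2*t), -exp(2*t) + 2*exp(-2*t), 0]
  [-exp(2*t) + exp(-2*t), exp(2*t) - exp(-2*t), exp(2*t)]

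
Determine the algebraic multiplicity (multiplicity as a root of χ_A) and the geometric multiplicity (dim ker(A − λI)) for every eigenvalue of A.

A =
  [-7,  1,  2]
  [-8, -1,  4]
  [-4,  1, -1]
λ = -3: alg = 3, geom = 2

Step 1 — factor the characteristic polynomial to read off the algebraic multiplicities:
  χ_A(x) = (x + 3)^3

Step 2 — compute geometric multiplicities via the rank-nullity identity g(λ) = n − rank(A − λI):
  rank(A − (-3)·I) = 1, so dim ker(A − (-3)·I) = n − 1 = 2

Summary:
  λ = -3: algebraic multiplicity = 3, geometric multiplicity = 2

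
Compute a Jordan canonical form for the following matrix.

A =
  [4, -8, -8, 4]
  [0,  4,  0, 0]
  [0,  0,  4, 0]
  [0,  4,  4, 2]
J_1(2) ⊕ J_1(4) ⊕ J_1(4) ⊕ J_1(4)

The characteristic polynomial is
  det(x·I − A) = x^4 - 14*x^3 + 72*x^2 - 160*x + 128 = (x - 4)^3*(x - 2)

Eigenvalues and multiplicities (the geometric multiplicity of λ is n − rank(A − λI), which equals the number of Jordan blocks for λ):
  λ = 2: algebraic multiplicity = 1, geometric multiplicity = 1
  λ = 4: algebraic multiplicity = 3, geometric multiplicity = 3

Determining the block sizes for each eigenvalue:
  λ = 2: one block (gm = 1), so the single block has size am = 1 → block sizes [1]
  λ = 4: gm = am = 3, so every block has size 1 → block sizes [1, 1, 1]

Assembling the blocks gives a Jordan form
J =
  [2, 0, 0, 0]
  [0, 4, 0, 0]
  [0, 0, 4, 0]
  [0, 0, 0, 4]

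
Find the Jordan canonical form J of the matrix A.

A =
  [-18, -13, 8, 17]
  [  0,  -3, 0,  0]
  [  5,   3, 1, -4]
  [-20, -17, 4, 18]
J_2(-3) ⊕ J_2(2)

The characteristic polynomial is
  det(x·I − A) = x^4 + 2*x^3 - 11*x^2 - 12*x + 36 = (x - 2)^2*(x + 3)^2

Eigenvalues and multiplicities (the geometric multiplicity of λ is n − rank(A − λI), which equals the number of Jordan blocks for λ):
  λ = -3: algebraic multiplicity = 2, geometric multiplicity = 1
  λ = 2: algebraic multiplicity = 2, geometric multiplicity = 1

Determining the block sizes for each eigenvalue:
  λ = -3: one block (gm = 1), so the single block has size am = 2 → block sizes [2]
  λ = 2: one block (gm = 1), so the single block has size am = 2 → block sizes [2]

Assembling the blocks gives a Jordan form
J =
  [-3,  1, 0, 0]
  [ 0, -3, 0, 0]
  [ 0,  0, 2, 1]
  [ 0,  0, 0, 2]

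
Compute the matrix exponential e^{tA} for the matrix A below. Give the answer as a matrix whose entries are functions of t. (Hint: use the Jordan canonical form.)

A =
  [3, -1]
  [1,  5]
e^{tA} =
  [-t*exp(4*t) + exp(4*t), -t*exp(4*t)]
  [t*exp(4*t), t*exp(4*t) + exp(4*t)]

Strategy: write A = P · J · P⁻¹ where J is a Jordan canonical form, so e^{tA} = P · e^{tJ} · P⁻¹, and e^{tJ} can be computed block-by-block.

A has Jordan form
J =
  [4, 1]
  [0, 4]
(up to reordering of blocks).

Per-block formulas:
  For a 2×2 Jordan block J_2(4): exp(t · J_2(4)) = e^(4t)·(I + t·N), where N is the 2×2 nilpotent shift.

After assembling e^{tJ} and conjugating by P, we get:

e^{tA} =
  [-t*exp(4*t) + exp(4*t), -t*exp(4*t)]
  [t*exp(4*t), t*exp(4*t) + exp(4*t)]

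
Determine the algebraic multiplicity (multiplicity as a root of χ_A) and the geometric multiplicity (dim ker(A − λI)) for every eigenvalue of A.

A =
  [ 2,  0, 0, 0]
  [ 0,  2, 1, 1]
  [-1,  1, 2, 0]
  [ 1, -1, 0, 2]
λ = 2: alg = 4, geom = 2

Step 1 — factor the characteristic polynomial to read off the algebraic multiplicities:
  χ_A(x) = (x - 2)^4

Step 2 — compute geometric multiplicities via the rank-nullity identity g(λ) = n − rank(A − λI):
  rank(A − (2)·I) = 2, so dim ker(A − (2)·I) = n − 2 = 2

Summary:
  λ = 2: algebraic multiplicity = 4, geometric multiplicity = 2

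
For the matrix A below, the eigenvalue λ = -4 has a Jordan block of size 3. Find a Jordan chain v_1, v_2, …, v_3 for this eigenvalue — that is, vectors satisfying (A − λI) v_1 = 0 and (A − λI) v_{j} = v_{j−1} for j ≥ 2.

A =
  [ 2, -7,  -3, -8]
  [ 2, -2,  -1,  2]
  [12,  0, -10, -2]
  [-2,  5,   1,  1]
A Jordan chain for λ = -4 of length 3:
v_1 = (2, 0, 4, 0)ᵀ
v_2 = (6, 2, 12, -2)ᵀ
v_3 = (1, 0, 0, 0)ᵀ

Let N = A − (-4)·I. We want v_3 with N^3 v_3 = 0 but N^2 v_3 ≠ 0; then v_{j-1} := N · v_j for j = 3, …, 2.

Pick v_3 = (1, 0, 0, 0)ᵀ.
Then v_2 = N · v_3 = (6, 2, 12, -2)ᵀ.
Then v_1 = N · v_2 = (2, 0, 4, 0)ᵀ.

Sanity check: (A − (-4)·I) v_1 = (0, 0, 0, 0)ᵀ = 0. ✓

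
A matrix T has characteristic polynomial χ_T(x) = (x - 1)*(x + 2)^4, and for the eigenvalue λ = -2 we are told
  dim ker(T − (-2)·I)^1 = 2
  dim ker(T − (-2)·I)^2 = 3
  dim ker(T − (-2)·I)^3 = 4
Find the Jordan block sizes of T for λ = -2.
Block sizes for λ = -2: [3, 1]

From the dimensions of kernels of powers, the number of Jordan blocks of size at least j is d_j − d_{j−1} where d_j = dim ker(N^j) (with d_0 = 0). Computing the differences gives [2, 1, 1].
The number of blocks of size exactly k is (#blocks of size ≥ k) − (#blocks of size ≥ k + 1), so the partition is: 1 block(s) of size 1, 1 block(s) of size 3.
In nonincreasing order the block sizes are [3, 1].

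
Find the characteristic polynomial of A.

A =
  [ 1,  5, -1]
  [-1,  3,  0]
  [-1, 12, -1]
x^3 - 3*x^2 + 3*x - 1

Expanding det(x·I − A) (e.g. by cofactor expansion or by noting that A is similar to its Jordan form J, which has the same characteristic polynomial as A) gives
  χ_A(x) = x^3 - 3*x^2 + 3*x - 1
which factors as (x - 1)^3. The eigenvalues (with algebraic multiplicities) are λ = 1 with multiplicity 3.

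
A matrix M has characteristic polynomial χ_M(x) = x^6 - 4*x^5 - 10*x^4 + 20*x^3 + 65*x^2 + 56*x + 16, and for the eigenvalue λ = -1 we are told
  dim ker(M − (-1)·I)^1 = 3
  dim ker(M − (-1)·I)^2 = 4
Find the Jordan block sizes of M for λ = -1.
Block sizes for λ = -1: [2, 1, 1]

From the dimensions of kernels of powers, the number of Jordan blocks of size at least j is d_j − d_{j−1} where d_j = dim ker(N^j) (with d_0 = 0). Computing the differences gives [3, 1].
The number of blocks of size exactly k is (#blocks of size ≥ k) − (#blocks of size ≥ k + 1), so the partition is: 2 block(s) of size 1, 1 block(s) of size 2.
In nonincreasing order the block sizes are [2, 1, 1].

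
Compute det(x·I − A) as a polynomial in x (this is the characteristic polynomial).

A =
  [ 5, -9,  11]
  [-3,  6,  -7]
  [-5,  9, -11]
x^3

Expanding det(x·I − A) (e.g. by cofactor expansion or by noting that A is similar to its Jordan form J, which has the same characteristic polynomial as A) gives
  χ_A(x) = x^3
which factors as x^3. The eigenvalues (with algebraic multiplicities) are λ = 0 with multiplicity 3.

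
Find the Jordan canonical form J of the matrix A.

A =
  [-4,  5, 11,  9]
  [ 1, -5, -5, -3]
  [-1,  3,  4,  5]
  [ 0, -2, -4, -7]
J_3(-3) ⊕ J_1(-3)

The characteristic polynomial is
  det(x·I − A) = x^4 + 12*x^3 + 54*x^2 + 108*x + 81 = (x + 3)^4

Eigenvalues and multiplicities (the geometric multiplicity of λ is n − rank(A − λI), which equals the number of Jordan blocks for λ):
  λ = -3: algebraic multiplicity = 4, geometric multiplicity = 2

Determining the block sizes for each eigenvalue:
  λ = -3: with am = 4 and gm = 2, the partition is not yet determined (e.g. several partitions of 4 into 2 parts exist). Let N = A − (-3)·I. Computing rank(N^1) = 2, rank(N^2) = 1, rank(N^3) = 0; the number of blocks of size ≥ j is rank(N^{j−1}) − rank(N^j), giving [2, 1, 1]. So we have 1 block(s) of size 3, 1 block(s) of size 1 → block sizes [3, 1]

Assembling the blocks gives a Jordan form
J =
  [-3,  1,  0,  0]
  [ 0, -3,  1,  0]
  [ 0,  0, -3,  0]
  [ 0,  0,  0, -3]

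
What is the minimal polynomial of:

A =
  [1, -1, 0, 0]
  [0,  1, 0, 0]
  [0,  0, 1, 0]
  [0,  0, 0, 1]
x^2 - 2*x + 1

The characteristic polynomial is χ_A(x) = (x - 1)^4, so the eigenvalues are known. The minimal polynomial is
  m_A(x) = Π_λ (x − λ)^{k_λ}
where k_λ is the size of the *largest* Jordan block for λ (equivalently, the smallest k with (A − λI)^k v = 0 for every generalised eigenvector v of λ).

  λ = 1: largest Jordan block has size 2, contributing (x − 1)^2

So m_A(x) = (x - 1)^2 = x^2 - 2*x + 1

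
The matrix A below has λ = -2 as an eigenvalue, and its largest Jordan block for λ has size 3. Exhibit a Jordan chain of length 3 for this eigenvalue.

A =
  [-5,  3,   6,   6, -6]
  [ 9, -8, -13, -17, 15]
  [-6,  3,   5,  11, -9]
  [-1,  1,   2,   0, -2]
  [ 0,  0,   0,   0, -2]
A Jordan chain for λ = -2 of length 3:
v_1 = (-6, 14, -8, -2, 0)ᵀ
v_2 = (-3, 9, -6, -1, 0)ᵀ
v_3 = (1, 0, 0, 0, 0)ᵀ

Let N = A − (-2)·I. We want v_3 with N^3 v_3 = 0 but N^2 v_3 ≠ 0; then v_{j-1} := N · v_j for j = 3, …, 2.

Pick v_3 = (1, 0, 0, 0, 0)ᵀ.
Then v_2 = N · v_3 = (-3, 9, -6, -1, 0)ᵀ.
Then v_1 = N · v_2 = (-6, 14, -8, -2, 0)ᵀ.

Sanity check: (A − (-2)·I) v_1 = (0, 0, 0, 0, 0)ᵀ = 0. ✓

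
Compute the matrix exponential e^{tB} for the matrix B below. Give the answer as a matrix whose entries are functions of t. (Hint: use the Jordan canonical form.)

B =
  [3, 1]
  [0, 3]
e^{tB} =
  [exp(3*t), t*exp(3*t)]
  [0, exp(3*t)]

Strategy: write B = P · J · P⁻¹ where J is a Jordan canonical form, so e^{tB} = P · e^{tJ} · P⁻¹, and e^{tJ} can be computed block-by-block.

B has Jordan form
J =
  [3, 1]
  [0, 3]
(up to reordering of blocks).

Per-block formulas:
  For a 2×2 Jordan block J_2(3): exp(t · J_2(3)) = e^(3t)·(I + t·N), where N is the 2×2 nilpotent shift.

After assembling e^{tJ} and conjugating by P, we get:

e^{tB} =
  [exp(3*t), t*exp(3*t)]
  [0, exp(3*t)]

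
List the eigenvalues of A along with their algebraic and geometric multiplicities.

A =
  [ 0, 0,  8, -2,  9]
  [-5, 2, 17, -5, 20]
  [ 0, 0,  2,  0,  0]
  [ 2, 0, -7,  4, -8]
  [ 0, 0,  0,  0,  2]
λ = 2: alg = 5, geom = 2

Step 1 — factor the characteristic polynomial to read off the algebraic multiplicities:
  χ_A(x) = (x - 2)^5

Step 2 — compute geometric multiplicities via the rank-nullity identity g(λ) = n − rank(A − λI):
  rank(A − (2)·I) = 3, so dim ker(A − (2)·I) = n − 3 = 2

Summary:
  λ = 2: algebraic multiplicity = 5, geometric multiplicity = 2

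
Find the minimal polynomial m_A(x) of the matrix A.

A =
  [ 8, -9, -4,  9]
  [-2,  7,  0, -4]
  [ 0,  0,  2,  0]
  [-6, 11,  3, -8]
x^4 - 9*x^3 + 30*x^2 - 44*x + 24

The characteristic polynomial is χ_A(x) = (x - 3)*(x - 2)^3, so the eigenvalues are known. The minimal polynomial is
  m_A(x) = Π_λ (x − λ)^{k_λ}
where k_λ is the size of the *largest* Jordan block for λ (equivalently, the smallest k with (A − λI)^k v = 0 for every generalised eigenvector v of λ).

  λ = 2: largest Jordan block has size 3, contributing (x − 2)^3
  λ = 3: largest Jordan block has size 1, contributing (x − 3)

So m_A(x) = (x - 3)*(x - 2)^3 = x^4 - 9*x^3 + 30*x^2 - 44*x + 24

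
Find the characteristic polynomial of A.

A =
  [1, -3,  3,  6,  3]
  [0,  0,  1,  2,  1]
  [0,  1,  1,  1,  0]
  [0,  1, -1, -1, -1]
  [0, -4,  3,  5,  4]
x^5 - 5*x^4 + 10*x^3 - 10*x^2 + 5*x - 1

Expanding det(x·I − A) (e.g. by cofactor expansion or by noting that A is similar to its Jordan form J, which has the same characteristic polynomial as A) gives
  χ_A(x) = x^5 - 5*x^4 + 10*x^3 - 10*x^2 + 5*x - 1
which factors as (x - 1)^5. The eigenvalues (with algebraic multiplicities) are λ = 1 with multiplicity 5.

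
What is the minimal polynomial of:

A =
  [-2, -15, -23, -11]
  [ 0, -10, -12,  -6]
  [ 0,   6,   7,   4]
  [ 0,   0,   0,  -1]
x^3 + 5*x^2 + 8*x + 4

The characteristic polynomial is χ_A(x) = (x + 1)^2*(x + 2)^2, so the eigenvalues are known. The minimal polynomial is
  m_A(x) = Π_λ (x − λ)^{k_λ}
where k_λ is the size of the *largest* Jordan block for λ (equivalently, the smallest k with (A − λI)^k v = 0 for every generalised eigenvector v of λ).

  λ = -2: largest Jordan block has size 2, contributing (x + 2)^2
  λ = -1: largest Jordan block has size 1, contributing (x + 1)

So m_A(x) = (x + 1)*(x + 2)^2 = x^3 + 5*x^2 + 8*x + 4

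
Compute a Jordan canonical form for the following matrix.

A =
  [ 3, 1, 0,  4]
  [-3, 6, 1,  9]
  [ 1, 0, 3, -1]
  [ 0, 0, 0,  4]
J_3(4) ⊕ J_1(4)

The characteristic polynomial is
  det(x·I − A) = x^4 - 16*x^3 + 96*x^2 - 256*x + 256 = (x - 4)^4

Eigenvalues and multiplicities (the geometric multiplicity of λ is n − rank(A − λI), which equals the number of Jordan blocks for λ):
  λ = 4: algebraic multiplicity = 4, geometric multiplicity = 2

Determining the block sizes for each eigenvalue:
  λ = 4: with am = 4 and gm = 2, the partition is not yet determined (e.g. several partitions of 4 into 2 parts exist). Let N = A − (4)·I. Computing rank(N^1) = 2, rank(N^2) = 1, rank(N^3) = 0; the number of blocks of size ≥ j is rank(N^{j−1}) − rank(N^j), giving [2, 1, 1]. So we have 1 block(s) of size 3, 1 block(s) of size 1 → block sizes [3, 1]

Assembling the blocks gives a Jordan form
J =
  [4, 1, 0, 0]
  [0, 4, 1, 0]
  [0, 0, 4, 0]
  [0, 0, 0, 4]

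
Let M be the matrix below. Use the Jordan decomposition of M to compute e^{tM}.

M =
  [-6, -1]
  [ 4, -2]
e^{tM} =
  [-2*t*exp(-4*t) + exp(-4*t), -t*exp(-4*t)]
  [4*t*exp(-4*t), 2*t*exp(-4*t) + exp(-4*t)]

Strategy: write M = P · J · P⁻¹ where J is a Jordan canonical form, so e^{tM} = P · e^{tJ} · P⁻¹, and e^{tJ} can be computed block-by-block.

M has Jordan form
J =
  [-4,  1]
  [ 0, -4]
(up to reordering of blocks).

Per-block formulas:
  For a 2×2 Jordan block J_2(-4): exp(t · J_2(-4)) = e^(-4t)·(I + t·N), where N is the 2×2 nilpotent shift.

After assembling e^{tJ} and conjugating by P, we get:

e^{tM} =
  [-2*t*exp(-4*t) + exp(-4*t), -t*exp(-4*t)]
  [4*t*exp(-4*t), 2*t*exp(-4*t) + exp(-4*t)]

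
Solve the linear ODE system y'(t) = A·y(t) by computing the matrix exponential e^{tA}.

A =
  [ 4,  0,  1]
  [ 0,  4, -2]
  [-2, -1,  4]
e^{tA} =
  [-t^2*exp(4*t) + exp(4*t), -t^2*exp(4*t)/2, t*exp(4*t)]
  [2*t^2*exp(4*t), t^2*exp(4*t) + exp(4*t), -2*t*exp(4*t)]
  [-2*t*exp(4*t), -t*exp(4*t), exp(4*t)]

Strategy: write A = P · J · P⁻¹ where J is a Jordan canonical form, so e^{tA} = P · e^{tJ} · P⁻¹, and e^{tJ} can be computed block-by-block.

A has Jordan form
J =
  [4, 1, 0]
  [0, 4, 1]
  [0, 0, 4]
(up to reordering of blocks).

Per-block formulas:
  For a 3×3 Jordan block J_3(4): exp(t · J_3(4)) = e^(4t)·(I + t·N + (t^2/2)·N^2), where N is the 3×3 nilpotent shift.

After assembling e^{tJ} and conjugating by P, we get:

e^{tA} =
  [-t^2*exp(4*t) + exp(4*t), -t^2*exp(4*t)/2, t*exp(4*t)]
  [2*t^2*exp(4*t), t^2*exp(4*t) + exp(4*t), -2*t*exp(4*t)]
  [-2*t*exp(4*t), -t*exp(4*t), exp(4*t)]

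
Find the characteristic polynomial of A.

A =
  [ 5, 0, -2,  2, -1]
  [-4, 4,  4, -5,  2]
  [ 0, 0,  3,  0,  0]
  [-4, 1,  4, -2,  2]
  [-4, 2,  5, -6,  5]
x^5 - 15*x^4 + 90*x^3 - 270*x^2 + 405*x - 243

Expanding det(x·I − A) (e.g. by cofactor expansion or by noting that A is similar to its Jordan form J, which has the same characteristic polynomial as A) gives
  χ_A(x) = x^5 - 15*x^4 + 90*x^3 - 270*x^2 + 405*x - 243
which factors as (x - 3)^5. The eigenvalues (with algebraic multiplicities) are λ = 3 with multiplicity 5.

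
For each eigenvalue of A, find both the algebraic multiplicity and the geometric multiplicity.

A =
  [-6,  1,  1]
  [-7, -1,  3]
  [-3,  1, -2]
λ = -3: alg = 3, geom = 1

Step 1 — factor the characteristic polynomial to read off the algebraic multiplicities:
  χ_A(x) = (x + 3)^3

Step 2 — compute geometric multiplicities via the rank-nullity identity g(λ) = n − rank(A − λI):
  rank(A − (-3)·I) = 2, so dim ker(A − (-3)·I) = n − 2 = 1

Summary:
  λ = -3: algebraic multiplicity = 3, geometric multiplicity = 1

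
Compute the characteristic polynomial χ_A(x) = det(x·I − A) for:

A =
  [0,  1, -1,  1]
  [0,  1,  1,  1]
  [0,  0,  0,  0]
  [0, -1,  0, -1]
x^4

Expanding det(x·I − A) (e.g. by cofactor expansion or by noting that A is similar to its Jordan form J, which has the same characteristic polynomial as A) gives
  χ_A(x) = x^4
which factors as x^4. The eigenvalues (with algebraic multiplicities) are λ = 0 with multiplicity 4.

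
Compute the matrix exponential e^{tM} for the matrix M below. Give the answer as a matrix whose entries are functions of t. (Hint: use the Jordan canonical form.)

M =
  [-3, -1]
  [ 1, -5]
e^{tM} =
  [t*exp(-4*t) + exp(-4*t), -t*exp(-4*t)]
  [t*exp(-4*t), -t*exp(-4*t) + exp(-4*t)]

Strategy: write M = P · J · P⁻¹ where J is a Jordan canonical form, so e^{tM} = P · e^{tJ} · P⁻¹, and e^{tJ} can be computed block-by-block.

M has Jordan form
J =
  [-4,  1]
  [ 0, -4]
(up to reordering of blocks).

Per-block formulas:
  For a 2×2 Jordan block J_2(-4): exp(t · J_2(-4)) = e^(-4t)·(I + t·N), where N is the 2×2 nilpotent shift.

After assembling e^{tJ} and conjugating by P, we get:

e^{tM} =
  [t*exp(-4*t) + exp(-4*t), -t*exp(-4*t)]
  [t*exp(-4*t), -t*exp(-4*t) + exp(-4*t)]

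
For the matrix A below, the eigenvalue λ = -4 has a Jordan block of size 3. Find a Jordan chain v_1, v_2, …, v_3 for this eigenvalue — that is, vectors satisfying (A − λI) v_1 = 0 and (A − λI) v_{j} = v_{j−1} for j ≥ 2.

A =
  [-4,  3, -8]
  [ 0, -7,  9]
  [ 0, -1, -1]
A Jordan chain for λ = -4 of length 3:
v_1 = (-1, 0, 0)ᵀ
v_2 = (3, -3, -1)ᵀ
v_3 = (0, 1, 0)ᵀ

Let N = A − (-4)·I. We want v_3 with N^3 v_3 = 0 but N^2 v_3 ≠ 0; then v_{j-1} := N · v_j for j = 3, …, 2.

Pick v_3 = (0, 1, 0)ᵀ.
Then v_2 = N · v_3 = (3, -3, -1)ᵀ.
Then v_1 = N · v_2 = (-1, 0, 0)ᵀ.

Sanity check: (A − (-4)·I) v_1 = (0, 0, 0)ᵀ = 0. ✓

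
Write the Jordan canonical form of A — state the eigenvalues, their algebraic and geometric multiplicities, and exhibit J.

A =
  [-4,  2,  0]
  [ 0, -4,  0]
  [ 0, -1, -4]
J_2(-4) ⊕ J_1(-4)

The characteristic polynomial is
  det(x·I − A) = x^3 + 12*x^2 + 48*x + 64 = (x + 4)^3

Eigenvalues and multiplicities (the geometric multiplicity of λ is n − rank(A − λI), which equals the number of Jordan blocks for λ):
  λ = -4: algebraic multiplicity = 3, geometric multiplicity = 2

Determining the block sizes for each eigenvalue:
  λ = -4: 2 blocks summing to 3 forces exactly one block of size 2 and the rest size 1 → block sizes [2, 1]

Assembling the blocks gives a Jordan form
J =
  [-4,  1,  0]
  [ 0, -4,  0]
  [ 0,  0, -4]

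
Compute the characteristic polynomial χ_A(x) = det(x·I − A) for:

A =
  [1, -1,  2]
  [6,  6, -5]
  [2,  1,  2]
x^3 - 9*x^2 + 27*x - 27

Expanding det(x·I − A) (e.g. by cofactor expansion or by noting that A is similar to its Jordan form J, which has the same characteristic polynomial as A) gives
  χ_A(x) = x^3 - 9*x^2 + 27*x - 27
which factors as (x - 3)^3. The eigenvalues (with algebraic multiplicities) are λ = 3 with multiplicity 3.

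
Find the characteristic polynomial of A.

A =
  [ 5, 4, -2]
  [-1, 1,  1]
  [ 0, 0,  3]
x^3 - 9*x^2 + 27*x - 27

Expanding det(x·I − A) (e.g. by cofactor expansion or by noting that A is similar to its Jordan form J, which has the same characteristic polynomial as A) gives
  χ_A(x) = x^3 - 9*x^2 + 27*x - 27
which factors as (x - 3)^3. The eigenvalues (with algebraic multiplicities) are λ = 3 with multiplicity 3.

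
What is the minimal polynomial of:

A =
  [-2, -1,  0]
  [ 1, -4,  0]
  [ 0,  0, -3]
x^2 + 6*x + 9

The characteristic polynomial is χ_A(x) = (x + 3)^3, so the eigenvalues are known. The minimal polynomial is
  m_A(x) = Π_λ (x − λ)^{k_λ}
where k_λ is the size of the *largest* Jordan block for λ (equivalently, the smallest k with (A − λI)^k v = 0 for every generalised eigenvector v of λ).

  λ = -3: largest Jordan block has size 2, contributing (x + 3)^2

So m_A(x) = (x + 3)^2 = x^2 + 6*x + 9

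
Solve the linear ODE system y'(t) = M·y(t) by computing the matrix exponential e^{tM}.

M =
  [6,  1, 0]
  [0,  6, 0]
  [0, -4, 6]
e^{tM} =
  [exp(6*t), t*exp(6*t), 0]
  [0, exp(6*t), 0]
  [0, -4*t*exp(6*t), exp(6*t)]

Strategy: write M = P · J · P⁻¹ where J is a Jordan canonical form, so e^{tM} = P · e^{tJ} · P⁻¹, and e^{tJ} can be computed block-by-block.

M has Jordan form
J =
  [6, 1, 0]
  [0, 6, 0]
  [0, 0, 6]
(up to reordering of blocks).

Per-block formulas:
  For a 1×1 block at λ = 6: exp(t · [6]) = [e^(6t)].
  For a 2×2 Jordan block J_2(6): exp(t · J_2(6)) = e^(6t)·(I + t·N), where N is the 2×2 nilpotent shift.

After assembling e^{tJ} and conjugating by P, we get:

e^{tM} =
  [exp(6*t), t*exp(6*t), 0]
  [0, exp(6*t), 0]
  [0, -4*t*exp(6*t), exp(6*t)]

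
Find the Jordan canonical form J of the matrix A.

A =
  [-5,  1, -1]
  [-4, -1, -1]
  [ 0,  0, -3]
J_3(-3)

The characteristic polynomial is
  det(x·I − A) = x^3 + 9*x^2 + 27*x + 27 = (x + 3)^3

Eigenvalues and multiplicities (the geometric multiplicity of λ is n − rank(A − λI), which equals the number of Jordan blocks for λ):
  λ = -3: algebraic multiplicity = 3, geometric multiplicity = 1

Determining the block sizes for each eigenvalue:
  λ = -3: one block (gm = 1), so the single block has size am = 3 → block sizes [3]

Assembling the blocks gives a Jordan form
J =
  [-3,  1,  0]
  [ 0, -3,  1]
  [ 0,  0, -3]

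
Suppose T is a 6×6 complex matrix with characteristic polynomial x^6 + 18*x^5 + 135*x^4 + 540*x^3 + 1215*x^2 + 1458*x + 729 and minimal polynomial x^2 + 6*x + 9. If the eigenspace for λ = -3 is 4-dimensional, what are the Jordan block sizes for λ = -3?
Block sizes for λ = -3: [2, 2, 1, 1]

Step 1 — from the characteristic polynomial, algebraic multiplicity of λ = -3 is 6. From dim ker(T − (-3)·I) = 4, there are exactly 4 Jordan blocks for λ = -3.
Step 2 — from the minimal polynomial, the factor (x + 3)^2 tells us the largest block for λ = -3 has size 2.
Step 3 — with total size 6, 4 blocks, and largest block 2, the block sizes (in nonincreasing order) are [2, 2, 1, 1].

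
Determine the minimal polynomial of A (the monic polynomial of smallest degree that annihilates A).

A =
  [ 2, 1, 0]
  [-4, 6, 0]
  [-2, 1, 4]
x^2 - 8*x + 16

The characteristic polynomial is χ_A(x) = (x - 4)^3, so the eigenvalues are known. The minimal polynomial is
  m_A(x) = Π_λ (x − λ)^{k_λ}
where k_λ is the size of the *largest* Jordan block for λ (equivalently, the smallest k with (A − λI)^k v = 0 for every generalised eigenvector v of λ).

  λ = 4: largest Jordan block has size 2, contributing (x − 4)^2

So m_A(x) = (x - 4)^2 = x^2 - 8*x + 16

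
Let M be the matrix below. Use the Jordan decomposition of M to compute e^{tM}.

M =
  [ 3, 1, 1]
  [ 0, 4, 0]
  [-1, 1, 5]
e^{tM} =
  [-t*exp(4*t) + exp(4*t), t*exp(4*t), t*exp(4*t)]
  [0, exp(4*t), 0]
  [-t*exp(4*t), t*exp(4*t), t*exp(4*t) + exp(4*t)]

Strategy: write M = P · J · P⁻¹ where J is a Jordan canonical form, so e^{tM} = P · e^{tJ} · P⁻¹, and e^{tJ} can be computed block-by-block.

M has Jordan form
J =
  [4, 1, 0]
  [0, 4, 0]
  [0, 0, 4]
(up to reordering of blocks).

Per-block formulas:
  For a 1×1 block at λ = 4: exp(t · [4]) = [e^(4t)].
  For a 2×2 Jordan block J_2(4): exp(t · J_2(4)) = e^(4t)·(I + t·N), where N is the 2×2 nilpotent shift.

After assembling e^{tJ} and conjugating by P, we get:

e^{tM} =
  [-t*exp(4*t) + exp(4*t), t*exp(4*t), t*exp(4*t)]
  [0, exp(4*t), 0]
  [-t*exp(4*t), t*exp(4*t), t*exp(4*t) + exp(4*t)]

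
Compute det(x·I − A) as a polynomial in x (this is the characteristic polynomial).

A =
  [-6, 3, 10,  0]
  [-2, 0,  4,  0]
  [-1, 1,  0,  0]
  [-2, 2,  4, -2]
x^4 + 8*x^3 + 24*x^2 + 32*x + 16

Expanding det(x·I − A) (e.g. by cofactor expansion or by noting that A is similar to its Jordan form J, which has the same characteristic polynomial as A) gives
  χ_A(x) = x^4 + 8*x^3 + 24*x^2 + 32*x + 16
which factors as (x + 2)^4. The eigenvalues (with algebraic multiplicities) are λ = -2 with multiplicity 4.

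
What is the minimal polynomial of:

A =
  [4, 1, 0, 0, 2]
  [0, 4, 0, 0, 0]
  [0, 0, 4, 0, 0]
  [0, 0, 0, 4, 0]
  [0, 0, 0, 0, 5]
x^3 - 13*x^2 + 56*x - 80

The characteristic polynomial is χ_A(x) = (x - 5)*(x - 4)^4, so the eigenvalues are known. The minimal polynomial is
  m_A(x) = Π_λ (x − λ)^{k_λ}
where k_λ is the size of the *largest* Jordan block for λ (equivalently, the smallest k with (A − λI)^k v = 0 for every generalised eigenvector v of λ).

  λ = 4: largest Jordan block has size 2, contributing (x − 4)^2
  λ = 5: largest Jordan block has size 1, contributing (x − 5)

So m_A(x) = (x - 5)*(x - 4)^2 = x^3 - 13*x^2 + 56*x - 80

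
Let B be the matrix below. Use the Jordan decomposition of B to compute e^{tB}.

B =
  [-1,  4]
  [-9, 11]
e^{tB} =
  [-6*t*exp(5*t) + exp(5*t), 4*t*exp(5*t)]
  [-9*t*exp(5*t), 6*t*exp(5*t) + exp(5*t)]

Strategy: write B = P · J · P⁻¹ where J is a Jordan canonical form, so e^{tB} = P · e^{tJ} · P⁻¹, and e^{tJ} can be computed block-by-block.

B has Jordan form
J =
  [5, 1]
  [0, 5]
(up to reordering of blocks).

Per-block formulas:
  For a 2×2 Jordan block J_2(5): exp(t · J_2(5)) = e^(5t)·(I + t·N), where N is the 2×2 nilpotent shift.

After assembling e^{tJ} and conjugating by P, we get:

e^{tB} =
  [-6*t*exp(5*t) + exp(5*t), 4*t*exp(5*t)]
  [-9*t*exp(5*t), 6*t*exp(5*t) + exp(5*t)]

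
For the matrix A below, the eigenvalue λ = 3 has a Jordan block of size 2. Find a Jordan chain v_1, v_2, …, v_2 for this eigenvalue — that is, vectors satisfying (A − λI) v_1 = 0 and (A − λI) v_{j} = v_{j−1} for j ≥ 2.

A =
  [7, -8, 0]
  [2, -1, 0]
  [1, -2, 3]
A Jordan chain for λ = 3 of length 2:
v_1 = (4, 2, 1)ᵀ
v_2 = (1, 0, 0)ᵀ

Let N = A − (3)·I. We want v_2 with N^2 v_2 = 0 but N^1 v_2 ≠ 0; then v_{j-1} := N · v_j for j = 2, …, 2.

Pick v_2 = (1, 0, 0)ᵀ.
Then v_1 = N · v_2 = (4, 2, 1)ᵀ.

Sanity check: (A − (3)·I) v_1 = (0, 0, 0)ᵀ = 0. ✓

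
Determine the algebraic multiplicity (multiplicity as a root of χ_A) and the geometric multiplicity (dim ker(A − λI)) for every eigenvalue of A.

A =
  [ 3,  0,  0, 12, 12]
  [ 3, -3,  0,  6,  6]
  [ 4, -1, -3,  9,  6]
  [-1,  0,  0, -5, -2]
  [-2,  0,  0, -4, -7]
λ = -3: alg = 5, geom = 3

Step 1 — factor the characteristic polynomial to read off the algebraic multiplicities:
  χ_A(x) = (x + 3)^5

Step 2 — compute geometric multiplicities via the rank-nullity identity g(λ) = n − rank(A − λI):
  rank(A − (-3)·I) = 2, so dim ker(A − (-3)·I) = n − 2 = 3

Summary:
  λ = -3: algebraic multiplicity = 5, geometric multiplicity = 3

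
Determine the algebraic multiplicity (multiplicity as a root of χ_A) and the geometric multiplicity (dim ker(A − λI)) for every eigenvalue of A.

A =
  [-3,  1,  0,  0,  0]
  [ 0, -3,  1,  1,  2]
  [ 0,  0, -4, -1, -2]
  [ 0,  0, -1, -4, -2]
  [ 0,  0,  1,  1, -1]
λ = -3: alg = 5, geom = 3

Step 1 — factor the characteristic polynomial to read off the algebraic multiplicities:
  χ_A(x) = (x + 3)^5

Step 2 — compute geometric multiplicities via the rank-nullity identity g(λ) = n − rank(A − λI):
  rank(A − (-3)·I) = 2, so dim ker(A − (-3)·I) = n − 2 = 3

Summary:
  λ = -3: algebraic multiplicity = 5, geometric multiplicity = 3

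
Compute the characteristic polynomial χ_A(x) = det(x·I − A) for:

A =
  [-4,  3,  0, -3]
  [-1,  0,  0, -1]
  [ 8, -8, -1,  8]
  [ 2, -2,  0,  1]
x^4 + 4*x^3 + 6*x^2 + 4*x + 1

Expanding det(x·I − A) (e.g. by cofactor expansion or by noting that A is similar to its Jordan form J, which has the same characteristic polynomial as A) gives
  χ_A(x) = x^4 + 4*x^3 + 6*x^2 + 4*x + 1
which factors as (x + 1)^4. The eigenvalues (with algebraic multiplicities) are λ = -1 with multiplicity 4.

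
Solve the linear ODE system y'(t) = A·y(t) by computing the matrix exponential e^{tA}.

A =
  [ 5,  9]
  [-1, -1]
e^{tA} =
  [3*t*exp(2*t) + exp(2*t), 9*t*exp(2*t)]
  [-t*exp(2*t), -3*t*exp(2*t) + exp(2*t)]

Strategy: write A = P · J · P⁻¹ where J is a Jordan canonical form, so e^{tA} = P · e^{tJ} · P⁻¹, and e^{tJ} can be computed block-by-block.

A has Jordan form
J =
  [2, 1]
  [0, 2]
(up to reordering of blocks).

Per-block formulas:
  For a 2×2 Jordan block J_2(2): exp(t · J_2(2)) = e^(2t)·(I + t·N), where N is the 2×2 nilpotent shift.

After assembling e^{tJ} and conjugating by P, we get:

e^{tA} =
  [3*t*exp(2*t) + exp(2*t), 9*t*exp(2*t)]
  [-t*exp(2*t), -3*t*exp(2*t) + exp(2*t)]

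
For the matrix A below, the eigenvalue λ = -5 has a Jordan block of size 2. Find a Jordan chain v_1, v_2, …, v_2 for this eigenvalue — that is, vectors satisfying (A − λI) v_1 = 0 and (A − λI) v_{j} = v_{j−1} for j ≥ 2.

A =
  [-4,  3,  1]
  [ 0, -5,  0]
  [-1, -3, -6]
A Jordan chain for λ = -5 of length 2:
v_1 = (1, 0, -1)ᵀ
v_2 = (1, 0, 0)ᵀ

Let N = A − (-5)·I. We want v_2 with N^2 v_2 = 0 but N^1 v_2 ≠ 0; then v_{j-1} := N · v_j for j = 2, …, 2.

Pick v_2 = (1, 0, 0)ᵀ.
Then v_1 = N · v_2 = (1, 0, -1)ᵀ.

Sanity check: (A − (-5)·I) v_1 = (0, 0, 0)ᵀ = 0. ✓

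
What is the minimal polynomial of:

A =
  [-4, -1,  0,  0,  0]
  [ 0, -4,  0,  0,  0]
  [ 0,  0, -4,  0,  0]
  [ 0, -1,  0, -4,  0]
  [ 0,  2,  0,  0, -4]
x^2 + 8*x + 16

The characteristic polynomial is χ_A(x) = (x + 4)^5, so the eigenvalues are known. The minimal polynomial is
  m_A(x) = Π_λ (x − λ)^{k_λ}
where k_λ is the size of the *largest* Jordan block for λ (equivalently, the smallest k with (A − λI)^k v = 0 for every generalised eigenvector v of λ).

  λ = -4: largest Jordan block has size 2, contributing (x + 4)^2

So m_A(x) = (x + 4)^2 = x^2 + 8*x + 16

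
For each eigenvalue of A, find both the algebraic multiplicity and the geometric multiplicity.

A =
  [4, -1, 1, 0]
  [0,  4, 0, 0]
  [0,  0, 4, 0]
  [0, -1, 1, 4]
λ = 4: alg = 4, geom = 3

Step 1 — factor the characteristic polynomial to read off the algebraic multiplicities:
  χ_A(x) = (x - 4)^4

Step 2 — compute geometric multiplicities via the rank-nullity identity g(λ) = n − rank(A − λI):
  rank(A − (4)·I) = 1, so dim ker(A − (4)·I) = n − 1 = 3

Summary:
  λ = 4: algebraic multiplicity = 4, geometric multiplicity = 3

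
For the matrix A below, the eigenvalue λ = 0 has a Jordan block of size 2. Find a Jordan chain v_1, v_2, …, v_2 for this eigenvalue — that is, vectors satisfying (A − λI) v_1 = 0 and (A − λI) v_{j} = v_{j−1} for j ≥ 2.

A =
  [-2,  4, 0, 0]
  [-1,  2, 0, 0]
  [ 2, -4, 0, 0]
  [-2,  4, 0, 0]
A Jordan chain for λ = 0 of length 2:
v_1 = (-2, -1, 2, -2)ᵀ
v_2 = (1, 0, 0, 0)ᵀ

Let N = A − (0)·I. We want v_2 with N^2 v_2 = 0 but N^1 v_2 ≠ 0; then v_{j-1} := N · v_j for j = 2, …, 2.

Pick v_2 = (1, 0, 0, 0)ᵀ.
Then v_1 = N · v_2 = (-2, -1, 2, -2)ᵀ.

Sanity check: (A − (0)·I) v_1 = (0, 0, 0, 0)ᵀ = 0. ✓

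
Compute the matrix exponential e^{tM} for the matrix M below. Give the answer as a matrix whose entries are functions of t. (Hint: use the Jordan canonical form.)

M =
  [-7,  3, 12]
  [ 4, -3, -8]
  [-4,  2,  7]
e^{tM} =
  [-6*t*exp(-t) + exp(-t), 3*t*exp(-t), 12*t*exp(-t)]
  [4*t*exp(-t), -2*t*exp(-t) + exp(-t), -8*t*exp(-t)]
  [-4*t*exp(-t), 2*t*exp(-t), 8*t*exp(-t) + exp(-t)]

Strategy: write M = P · J · P⁻¹ where J is a Jordan canonical form, so e^{tM} = P · e^{tJ} · P⁻¹, and e^{tJ} can be computed block-by-block.

M has Jordan form
J =
  [-1,  1,  0]
  [ 0, -1,  0]
  [ 0,  0, -1]
(up to reordering of blocks).

Per-block formulas:
  For a 2×2 Jordan block J_2(-1): exp(t · J_2(-1)) = e^(-1t)·(I + t·N), where N is the 2×2 nilpotent shift.
  For a 1×1 block at λ = -1: exp(t · [-1]) = [e^(-1t)].

After assembling e^{tJ} and conjugating by P, we get:

e^{tM} =
  [-6*t*exp(-t) + exp(-t), 3*t*exp(-t), 12*t*exp(-t)]
  [4*t*exp(-t), -2*t*exp(-t) + exp(-t), -8*t*exp(-t)]
  [-4*t*exp(-t), 2*t*exp(-t), 8*t*exp(-t) + exp(-t)]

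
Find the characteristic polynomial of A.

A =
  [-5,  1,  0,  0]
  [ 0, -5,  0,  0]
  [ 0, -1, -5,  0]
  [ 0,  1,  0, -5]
x^4 + 20*x^3 + 150*x^2 + 500*x + 625

Expanding det(x·I − A) (e.g. by cofactor expansion or by noting that A is similar to its Jordan form J, which has the same characteristic polynomial as A) gives
  χ_A(x) = x^4 + 20*x^3 + 150*x^2 + 500*x + 625
which factors as (x + 5)^4. The eigenvalues (with algebraic multiplicities) are λ = -5 with multiplicity 4.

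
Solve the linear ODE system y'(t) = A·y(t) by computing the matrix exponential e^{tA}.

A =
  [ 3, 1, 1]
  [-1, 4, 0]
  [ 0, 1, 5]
e^{tA} =
  [-t*exp(4*t) + exp(4*t), t*exp(4*t), t*exp(4*t)]
  [t^2*exp(4*t)/2 - t*exp(4*t), -t^2*exp(4*t)/2 + exp(4*t), -t^2*exp(4*t)/2]
  [-t^2*exp(4*t)/2, t^2*exp(4*t)/2 + t*exp(4*t), t^2*exp(4*t)/2 + t*exp(4*t) + exp(4*t)]

Strategy: write A = P · J · P⁻¹ where J is a Jordan canonical form, so e^{tA} = P · e^{tJ} · P⁻¹, and e^{tJ} can be computed block-by-block.

A has Jordan form
J =
  [4, 1, 0]
  [0, 4, 1]
  [0, 0, 4]
(up to reordering of blocks).

Per-block formulas:
  For a 3×3 Jordan block J_3(4): exp(t · J_3(4)) = e^(4t)·(I + t·N + (t^2/2)·N^2), where N is the 3×3 nilpotent shift.

After assembling e^{tJ} and conjugating by P, we get:

e^{tA} =
  [-t*exp(4*t) + exp(4*t), t*exp(4*t), t*exp(4*t)]
  [t^2*exp(4*t)/2 - t*exp(4*t), -t^2*exp(4*t)/2 + exp(4*t), -t^2*exp(4*t)/2]
  [-t^2*exp(4*t)/2, t^2*exp(4*t)/2 + t*exp(4*t), t^2*exp(4*t)/2 + t*exp(4*t) + exp(4*t)]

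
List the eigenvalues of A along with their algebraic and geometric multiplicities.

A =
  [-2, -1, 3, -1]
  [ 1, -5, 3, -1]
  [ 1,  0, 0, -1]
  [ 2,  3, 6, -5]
λ = -3: alg = 4, geom = 2

Step 1 — factor the characteristic polynomial to read off the algebraic multiplicities:
  χ_A(x) = (x + 3)^4

Step 2 — compute geometric multiplicities via the rank-nullity identity g(λ) = n − rank(A − λI):
  rank(A − (-3)·I) = 2, so dim ker(A − (-3)·I) = n − 2 = 2

Summary:
  λ = -3: algebraic multiplicity = 4, geometric multiplicity = 2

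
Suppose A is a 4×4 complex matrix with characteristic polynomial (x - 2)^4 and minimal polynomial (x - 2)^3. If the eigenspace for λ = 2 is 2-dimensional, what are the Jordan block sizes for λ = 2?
Block sizes for λ = 2: [3, 1]

Step 1 — from the characteristic polynomial, algebraic multiplicity of λ = 2 is 4. From dim ker(A − (2)·I) = 2, there are exactly 2 Jordan blocks for λ = 2.
Step 2 — from the minimal polynomial, the factor (x − 2)^3 tells us the largest block for λ = 2 has size 3.
Step 3 — with total size 4, 2 blocks, and largest block 3, the block sizes (in nonincreasing order) are [3, 1].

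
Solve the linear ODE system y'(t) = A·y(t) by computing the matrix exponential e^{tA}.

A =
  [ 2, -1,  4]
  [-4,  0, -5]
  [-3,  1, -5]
e^{tA} =
  [t^2*exp(-t)/2 + 3*t*exp(-t) + exp(-t), -t*exp(-t), t^2*exp(-t)/2 + 4*t*exp(-t)]
  [-t^2*exp(-t)/2 - 4*t*exp(-t), t*exp(-t) + exp(-t), -t^2*exp(-t)/2 - 5*t*exp(-t)]
  [-t^2*exp(-t)/2 - 3*t*exp(-t), t*exp(-t), -t^2*exp(-t)/2 - 4*t*exp(-t) + exp(-t)]

Strategy: write A = P · J · P⁻¹ where J is a Jordan canonical form, so e^{tA} = P · e^{tJ} · P⁻¹, and e^{tJ} can be computed block-by-block.

A has Jordan form
J =
  [-1,  1,  0]
  [ 0, -1,  1]
  [ 0,  0, -1]
(up to reordering of blocks).

Per-block formulas:
  For a 3×3 Jordan block J_3(-1): exp(t · J_3(-1)) = e^(-1t)·(I + t·N + (t^2/2)·N^2), where N is the 3×3 nilpotent shift.

After assembling e^{tJ} and conjugating by P, we get:

e^{tA} =
  [t^2*exp(-t)/2 + 3*t*exp(-t) + exp(-t), -t*exp(-t), t^2*exp(-t)/2 + 4*t*exp(-t)]
  [-t^2*exp(-t)/2 - 4*t*exp(-t), t*exp(-t) + exp(-t), -t^2*exp(-t)/2 - 5*t*exp(-t)]
  [-t^2*exp(-t)/2 - 3*t*exp(-t), t*exp(-t), -t^2*exp(-t)/2 - 4*t*exp(-t) + exp(-t)]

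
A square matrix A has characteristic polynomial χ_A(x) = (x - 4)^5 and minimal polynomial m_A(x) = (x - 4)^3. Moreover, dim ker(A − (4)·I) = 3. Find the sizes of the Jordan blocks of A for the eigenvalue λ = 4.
Block sizes for λ = 4: [3, 1, 1]

Step 1 — from the characteristic polynomial, algebraic multiplicity of λ = 4 is 5. From dim ker(A − (4)·I) = 3, there are exactly 3 Jordan blocks for λ = 4.
Step 2 — from the minimal polynomial, the factor (x − 4)^3 tells us the largest block for λ = 4 has size 3.
Step 3 — with total size 5, 3 blocks, and largest block 3, the block sizes (in nonincreasing order) are [3, 1, 1].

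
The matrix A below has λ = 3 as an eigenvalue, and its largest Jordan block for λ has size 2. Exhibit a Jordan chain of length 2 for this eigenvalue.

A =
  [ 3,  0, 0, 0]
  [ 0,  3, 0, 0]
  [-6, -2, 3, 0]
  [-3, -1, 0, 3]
A Jordan chain for λ = 3 of length 2:
v_1 = (0, 0, -6, -3)ᵀ
v_2 = (1, 0, 0, 0)ᵀ

Let N = A − (3)·I. We want v_2 with N^2 v_2 = 0 but N^1 v_2 ≠ 0; then v_{j-1} := N · v_j for j = 2, …, 2.

Pick v_2 = (1, 0, 0, 0)ᵀ.
Then v_1 = N · v_2 = (0, 0, -6, -3)ᵀ.

Sanity check: (A − (3)·I) v_1 = (0, 0, 0, 0)ᵀ = 0. ✓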